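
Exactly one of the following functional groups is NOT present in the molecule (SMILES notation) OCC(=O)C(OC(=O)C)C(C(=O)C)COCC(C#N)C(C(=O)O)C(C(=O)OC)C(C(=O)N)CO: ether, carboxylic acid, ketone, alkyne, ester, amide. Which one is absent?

carboxylic acid: present (CH(COOH) — pendant –COOH: carbonyl C bonded to C and –OH → carboxylic acid).
ketone: present (CO — –C(=O)– with carbon on both sides → ketone).
ether: present (CH2OCH2 — C–O–C with sp³ carbons on both sides and no adjacent C=O → ether).
amide: present (CH(CONH2) — pendant –CONH2: carbonyl C bonded to C and N → amide).
ester: present (CH(OCOCH3) — pendant –OC(=O)CH3: an acyloxy group → ester).
alkyne: absent. In CH(CN), the triple bond is C≡N, not C≡C, so it is a nitrile.

alkyne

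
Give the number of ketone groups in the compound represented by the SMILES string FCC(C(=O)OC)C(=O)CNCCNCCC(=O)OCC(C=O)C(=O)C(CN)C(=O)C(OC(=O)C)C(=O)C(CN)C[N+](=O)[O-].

Reading the structure from left to right:
  FCH2: halogen on an sp³ carbon → alkyl halide.
  CH(COOCH3): pendant –COOCH3: carbonyl C bonded to C and –OCH3 → ester.
  CO: –C(=O)– with carbon on both sides → ketone.
  CH2NHCH2: C–N–C with sp³ carbons and no adjacent C=O → amine (secondary).
  CH2NHCH2: C–N–C with sp³ carbons and no adjacent C=O → amine (secondary).
  CH2COOCH2: –C(=O)–O–C with C on the carbonyl side → ester.
  CH(CHO): pendant –CHO: carbonyl C bonded to C and H → aldehyde.
  CO: –C(=O)– with carbon on both sides → ketone.
  CH(CH2NH2): pendant –CH2NH2: N on sp³ C, no adjacent C=O → amine.
  CO: –C(=O)– with carbon on both sides → ketone.
  CH(OCOCH3): pendant –OC(=O)CH3: an acyloxy group → ester.
  CO: –C(=O)– with carbon on both sides → ketone.
  CH(CH2NH2): pendant –CH2NH2: N on sp³ C, no adjacent C=O → amine.
  CH2NO2: –NO2 on carbon → nitro group.
Ketone appears at: CO, CO, CO, CO → 4.

4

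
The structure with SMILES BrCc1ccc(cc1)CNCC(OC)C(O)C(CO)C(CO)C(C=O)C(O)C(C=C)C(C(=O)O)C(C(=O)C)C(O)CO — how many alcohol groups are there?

halogen on an sp³ carbon → alkyl halide.
para-disubstituted benzene ring → arene.
C–N–C with sp³ carbons and no adjacent C=O → amine (secondary).
pendant –OCH3: C–O–C with sp³ C, no adjacent C=O → ether.
–OH on an sp³ carbon → alcohol (secondary).
pendant –CH2OH on an sp³ backbone C → alcohol.
pendant –CH2OH on an sp³ backbone C → alcohol.
pendant –CHO: carbonyl C bonded to C and H → aldehyde.
–OH on an sp³ carbon → alcohol (secondary).
pendant –CH=CH2: C=C double bond → alkene.
pendant –COOH: carbonyl C bonded to C and –OH → carboxylic acid.
pendant –COCH3: carbonyl C bonded to two carbons → ketone.
–OH on an sp³ carbon → alcohol (secondary).
–OH on an sp³ carbon → alcohol.
Alcohol appears at: CH(OH), CH(CH2OH), CH(CH2OH), CH(OH), CH(OH), CH2OH → 6.

6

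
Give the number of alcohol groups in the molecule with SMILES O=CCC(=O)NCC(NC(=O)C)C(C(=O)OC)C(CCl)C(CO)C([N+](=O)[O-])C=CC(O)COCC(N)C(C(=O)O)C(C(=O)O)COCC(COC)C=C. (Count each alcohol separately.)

Reading the structure from left to right:
  OHC: terminal –CHO: carbonyl C bonded to H and C → aldehyde.
  CH2CONHCH2: –C(=O)–N– linkage → amide (the N is not an amine).
  CH(NHCOCH3): pendant –NHC(=O)CH3: N bonded to a carbonyl → amide (not amine).
  CH(COOCH3): pendant –COOCH3: carbonyl C bonded to C and –OCH3 → ester.
  CH(CH2Cl): pendant –CH2X: halogen on sp³ carbon → alkyl halide.
  CH(CH2OH): pendant –CH2OH on an sp³ backbone C → alcohol.
  CH(NO2): –NO2 on an sp³ carbon → nitro (the N=O is not a carbonyl).
  CH=CH: C=C double bond → alkene.
  CH(OH): –OH on an sp³ carbon → alcohol (secondary).
  CH2OCH2: C–O–C with sp³ carbons on both sides and no adjacent C=O → ether.
  CH(NH2): –NH2 on an sp³ carbon with no adjacent C=O → amine.
  CH(COOH): pendant –COOH: carbonyl C bonded to C and –OH → carboxylic acid.
  CH(COOH): pendant –COOH: carbonyl C bonded to C and –OH → carboxylic acid.
  CH2OCH2: C–O–C with sp³ carbons on both sides and no adjacent C=O → ether.
  CH(CH2OCH3): pendant –CH2OCH3: C–O–C linkage → ether.
  CH=CH2: C=C double bond → alkene.
Alcohol appears at: CH(CH2OH), CH(OH) → 2.

2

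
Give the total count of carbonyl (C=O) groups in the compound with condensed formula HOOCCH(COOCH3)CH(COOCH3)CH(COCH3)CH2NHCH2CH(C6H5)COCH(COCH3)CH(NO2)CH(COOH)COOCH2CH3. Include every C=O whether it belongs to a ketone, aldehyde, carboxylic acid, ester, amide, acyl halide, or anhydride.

HOOC: carboxylic acid, 1 C=O (running total 1).
CH(COOCH3): ester, 1 C=O (running total 2).
CH(COOCH3): ester, 1 C=O (running total 3).
CH(COCH3): ketone, 1 C=O (running total 4).
CO: ketone, 1 C=O (running total 5).
CH(COCH3): ketone, 1 C=O (running total 6).
CH(COOH): carboxylic acid, 1 C=O (running total 7).
COOCH2CH3: ester, 1 C=O (running total 8).

8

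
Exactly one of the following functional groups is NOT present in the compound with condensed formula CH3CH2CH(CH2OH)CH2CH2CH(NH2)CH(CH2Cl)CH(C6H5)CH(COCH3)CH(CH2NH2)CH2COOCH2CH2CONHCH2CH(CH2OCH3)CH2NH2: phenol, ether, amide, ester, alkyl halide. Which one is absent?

phenol

amide: present (CH2CONHCH2 — –C(=O)–N– linkage → amide (the N is not an amine)).
alkyl halide: present (CH(CH2Cl) — pendant –CH2X: halogen on sp³ carbon → alkyl halide).
ester: present (CH2COOCH2 — –C(=O)–O–C with C on the carbonyl side → ester).
ether: present (CH(CH2OCH3) — pendant –CH2OCH3: C–O–C linkage → ether).
phenol: absent. In CH(CH2OH), the –OH is on an sp³ carbon, not on an aromatic ring, so it is an alcohol.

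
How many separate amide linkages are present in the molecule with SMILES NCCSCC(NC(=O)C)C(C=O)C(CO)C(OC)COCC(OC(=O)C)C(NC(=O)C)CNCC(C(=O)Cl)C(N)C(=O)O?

2

Taking each segment in turn:
  H2NCH2: –NH2 on an sp³ carbon with no adjacent C=O → amine.
  CH2SCH2: C–S–C linkage → sulfide (thioether).
  CH(NHCOCH3): pendant –NHC(=O)CH3: N bonded to a carbonyl → amide (not amine).
  CH(CHO): pendant –CHO: carbonyl C bonded to C and H → aldehyde.
  CH(CH2OH): pendant –CH2OH on an sp³ backbone C → alcohol.
  CH(OCH3): pendant –OCH3: C–O–C with sp³ C, no adjacent C=O → ether.
  CH2OCH2: C–O–C with sp³ carbons on both sides and no adjacent C=O → ether.
  CH(OCOCH3): pendant –OC(=O)CH3: an acyloxy group → ester.
  CH(NHCOCH3): pendant –NHC(=O)CH3: N bonded to a carbonyl → amide (not amine).
  CH2NHCH2: C–N–C with sp³ carbons and no adjacent C=O → amine (secondary).
  CH(COCl): pendant –C(=O)X: carbonyl C bonded to C and halogen → acyl halide.
  CH(NH2): –NH2 on an sp³ carbon with no adjacent C=O → amine.
  COOH: –COOH: carbonyl C bonded to –OH and C → carboxylic acid (the –OH is not a separate alcohol).
Amide appears at: CH(NHCOCH3), CH(NHCOCH3) → 2.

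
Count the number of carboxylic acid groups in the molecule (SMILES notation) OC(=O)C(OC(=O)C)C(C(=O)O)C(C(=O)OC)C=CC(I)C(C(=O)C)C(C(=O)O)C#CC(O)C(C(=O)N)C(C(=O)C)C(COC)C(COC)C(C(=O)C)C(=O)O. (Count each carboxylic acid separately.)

4

–COOH: carbonyl C bonded to –OH and C → carboxylic acid (the –OH is not a separate alcohol).
pendant –OC(=O)CH3: an acyloxy group → ester.
pendant –COOH: carbonyl C bonded to C and –OH → carboxylic acid.
pendant –COOCH3: carbonyl C bonded to C and –OCH3 → ester.
C=C double bond → alkene.
halogen on an sp³ carbon → alkyl halide.
pendant –COCH3: carbonyl C bonded to two carbons → ketone.
pendant –COOH: carbonyl C bonded to C and –OH → carboxylic acid.
C≡C triple bond → alkyne.
–OH on an sp³ carbon → alcohol (secondary).
pendant –CONH2: carbonyl C bonded to C and N → amide.
pendant –COCH3: carbonyl C bonded to two carbons → ketone.
pendant –CH2OCH3: C–O–C linkage → ether.
pendant –CH2OCH3: C–O–C linkage → ether.
pendant –COCH3: carbonyl C bonded to two carbons → ketone.
–COOH: carbonyl C bonded to –OH and C → carboxylic acid (the –OH is not a separate alcohol).
Carboxylic acid appears at: HOOC, CH(COOH), CH(COOH), COOH → 4.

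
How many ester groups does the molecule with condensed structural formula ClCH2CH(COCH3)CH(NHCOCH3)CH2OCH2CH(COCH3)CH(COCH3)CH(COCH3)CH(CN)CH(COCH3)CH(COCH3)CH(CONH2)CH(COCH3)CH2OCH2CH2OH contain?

0

halogen on an sp³ carbon → alkyl halide.
pendant –COCH3: carbonyl C bonded to two carbons → ketone.
pendant –NHC(=O)CH3: N bonded to a carbonyl → amide (not amine).
C–O–C with sp³ carbons on both sides and no adjacent C=O → ether.
pendant –COCH3: carbonyl C bonded to two carbons → ketone.
pendant –COCH3: carbonyl C bonded to two carbons → ketone.
pendant –COCH3: carbonyl C bonded to two carbons → ketone.
pendant –C≡N: nitrile.
pendant –COCH3: carbonyl C bonded to two carbons → ketone.
pendant –COCH3: carbonyl C bonded to two carbons → ketone.
pendant –CONH2: carbonyl C bonded to C and N → amide.
pendant –COCH3: carbonyl C bonded to two carbons → ketone.
C–O–C with sp³ carbons on both sides and no adjacent C=O → ether.
–OH on an sp³ carbon → alcohol.
No segment is a ester: CH(COCH3) is ketone, not ester; CH2OCH2 is ether, not ester; CH(COCH3) is ketone, not ester. → 0.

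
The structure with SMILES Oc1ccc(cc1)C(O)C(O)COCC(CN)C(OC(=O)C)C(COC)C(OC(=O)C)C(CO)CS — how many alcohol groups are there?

–OH attached directly to an aromatic ring → phenol (not alcohol); the ring itself is an arene.
–OH on an sp³ carbon → alcohol (secondary).
–OH on an sp³ carbon → alcohol (secondary).
C–O–C with sp³ carbons on both sides and no adjacent C=O → ether.
pendant –CH2NH2: N on sp³ C, no adjacent C=O → amine.
pendant –OC(=O)CH3: an acyloxy group → ester.
pendant –CH2OCH3: C–O–C linkage → ether.
pendant –OC(=O)CH3: an acyloxy group → ester.
pendant –CH2OH on an sp³ backbone C → alcohol.
–SH on an sp³ carbon → thiol.
Alcohol appears at: CH(OH), CH(OH), CH(CH2OH) → 3.

3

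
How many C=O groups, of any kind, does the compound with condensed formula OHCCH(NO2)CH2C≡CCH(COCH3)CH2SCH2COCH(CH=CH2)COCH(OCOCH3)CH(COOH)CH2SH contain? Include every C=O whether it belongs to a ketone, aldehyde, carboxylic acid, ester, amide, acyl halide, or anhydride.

OHC: aldehyde, 1 C=O (running total 1).
CH(COCH3): ketone, 1 C=O (running total 2).
CO: ketone, 1 C=O (running total 3).
CO: ketone, 1 C=O (running total 4).
CH(OCOCH3): ester, 1 C=O (running total 5).
CH(COOH): carboxylic acid, 1 C=O (running total 6).

6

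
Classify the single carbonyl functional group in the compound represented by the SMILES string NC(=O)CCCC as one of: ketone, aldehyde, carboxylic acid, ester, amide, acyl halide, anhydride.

amide

The carbonyl is in the H2NCO segment: –C(=O)NH2: carbonyl C bonded to C and to N → amide (the N is not a separate amine).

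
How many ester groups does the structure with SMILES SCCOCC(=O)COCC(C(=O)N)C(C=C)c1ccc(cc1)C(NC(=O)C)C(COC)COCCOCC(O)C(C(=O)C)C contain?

Taking each segment in turn:
  HSCH2: –SH on an sp³ carbon → thiol.
  CH2OCH2: C–O–C with sp³ carbons on both sides and no adjacent C=O → ether.
  CO: –C(=O)– with carbon on both sides → ketone.
  CH2OCH2: C–O–C with sp³ carbons on both sides and no adjacent C=O → ether.
  CH(CONH2): pendant –CONH2: carbonyl C bonded to C and N → amide.
  CH(CH=CH2): pendant –CH=CH2: C=C double bond → alkene.
  C6H4: para-disubstituted benzene ring → arene.
  CH(NHCOCH3): pendant –NHC(=O)CH3: N bonded to a carbonyl → amide (not amine).
  CH(CH2OCH3): pendant –CH2OCH3: C–O–C linkage → ether.
  CH2OCH2: C–O–C with sp³ carbons on both sides and no adjacent C=O → ether.
  CH2OCH2: C–O–C with sp³ carbons on both sides and no adjacent C=O → ether.
  CH(OH): –OH on an sp³ carbon → alcohol (secondary).
  CH(COCH3): pendant –COCH3: carbonyl C bonded to two carbons → ketone.
No segment is a ester: CH2OCH2 is ether, not ester; CO is ketone, not ester; CH2OCH2 is ether, not ester. → 0.

0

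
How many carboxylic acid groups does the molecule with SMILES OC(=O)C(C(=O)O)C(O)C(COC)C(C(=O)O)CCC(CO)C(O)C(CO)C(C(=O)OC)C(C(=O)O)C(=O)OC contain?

–COOH: carbonyl C bonded to –OH and C → carboxylic acid (the –OH is not a separate alcohol).
pendant –COOH: carbonyl C bonded to C and –OH → carboxylic acid.
–OH on an sp³ carbon → alcohol (secondary).
pendant –CH2OCH3: C–O–C linkage → ether.
pendant –COOH: carbonyl C bonded to C and –OH → carboxylic acid.
pendant –CH2OH on an sp³ backbone C → alcohol.
–OH on an sp³ carbon → alcohol (secondary).
pendant –CH2OH on an sp³ backbone C → alcohol.
pendant –COOCH3: carbonyl C bonded to C and –OCH3 → ester.
pendant –COOH: carbonyl C bonded to C and –OH → carboxylic acid.
–C(=O)OCH3: carbonyl C bonded to C and to –OCH3 → ester (not ketone + ether).
Carboxylic acid appears at: HOOC, CH(COOH), CH(COOH), CH(COOH) → 4.

4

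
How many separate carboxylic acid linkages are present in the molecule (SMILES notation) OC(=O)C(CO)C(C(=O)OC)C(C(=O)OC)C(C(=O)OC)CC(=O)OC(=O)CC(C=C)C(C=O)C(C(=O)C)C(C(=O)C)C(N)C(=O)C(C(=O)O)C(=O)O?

3

Working along the chain:
  HOOC: –COOH: carbonyl C bonded to –OH and C → carboxylic acid (the –OH is not a separate alcohol).
  CH(CH2OH): pendant –CH2OH on an sp³ backbone C → alcohol.
  CH(COOCH3): pendant –COOCH3: carbonyl C bonded to C and –OCH3 → ester.
  CH(COOCH3): pendant –COOCH3: carbonyl C bonded to C and –OCH3 → ester.
  CH(COOCH3): pendant –COOCH3: carbonyl C bonded to C and –OCH3 → ester.
  CH2CO-O-COCH2: two acyl groups sharing one oxygen, –C(=O)–O–C(=O)– → anhydride.
  CH(CH=CH2): pendant –CH=CH2: C=C double bond → alkene.
  CH(CHO): pendant –CHO: carbonyl C bonded to C and H → aldehyde.
  CH(COCH3): pendant –COCH3: carbonyl C bonded to two carbons → ketone.
  CH(COCH3): pendant –COCH3: carbonyl C bonded to two carbons → ketone.
  CH(NH2): –NH2 on an sp³ carbon with no adjacent C=O → amine.
  CO: –C(=O)– with carbon on both sides → ketone.
  CH(COOH): pendant –COOH: carbonyl C bonded to C and –OH → carboxylic acid.
  COOH: –COOH: carbonyl C bonded to –OH and C → carboxylic acid (the –OH is not a separate alcohol).
Carboxylic acid appears at: HOOC, CH(COOH), COOH → 3.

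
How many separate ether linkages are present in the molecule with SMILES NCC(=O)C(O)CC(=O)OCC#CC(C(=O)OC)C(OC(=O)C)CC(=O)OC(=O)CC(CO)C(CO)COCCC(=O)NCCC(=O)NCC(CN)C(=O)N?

–NH2 on an sp³ carbon with no adjacent C=O → amine.
–C(=O)– with carbon on both sides → ketone.
–OH on an sp³ carbon → alcohol (secondary).
–C(=O)–O–C with C on the carbonyl side → ester.
C≡C triple bond → alkyne.
pendant –COOCH3: carbonyl C bonded to C and –OCH3 → ester.
pendant –OC(=O)CH3: an acyloxy group → ester.
two acyl groups sharing one oxygen, –C(=O)–O–C(=O)– → anhydride.
pendant –CH2OH on an sp³ backbone C → alcohol.
pendant –CH2OH on an sp³ backbone C → alcohol.
C–O–C with sp³ carbons on both sides and no adjacent C=O → ether.
–C(=O)–N– linkage → amide (the N is not an amine).
–C(=O)–N– linkage → amide (the N is not an amine).
pendant –CH2NH2: N on sp³ C, no adjacent C=O → amine.
–C(=O)NH2: carbonyl C bonded to C and to N → amide (the N is not a separate amine).
Ether appears at: CH2OCH2 → 1.

1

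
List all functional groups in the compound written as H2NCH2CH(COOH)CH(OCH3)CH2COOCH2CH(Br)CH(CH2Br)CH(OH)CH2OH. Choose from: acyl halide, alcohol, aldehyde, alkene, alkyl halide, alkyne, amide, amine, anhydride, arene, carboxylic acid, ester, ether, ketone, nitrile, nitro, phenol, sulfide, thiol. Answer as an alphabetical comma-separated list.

–NH2 on an sp³ carbon with no adjacent C=O → amine.
pendant –COOH: carbonyl C bonded to C and –OH → carboxylic acid.
pendant –OCH3: C–O–C with sp³ C, no adjacent C=O → ether.
–C(=O)–O–C with C on the carbonyl side → ester.
halogen on an sp³ carbon → alkyl halide.
pendant –CH2X: halogen on sp³ carbon → alkyl halide.
–OH on an sp³ carbon → alcohol (secondary).
–OH on an sp³ carbon → alcohol.

alcohol, alkyl halide, amine, carboxylic acid, ester, ether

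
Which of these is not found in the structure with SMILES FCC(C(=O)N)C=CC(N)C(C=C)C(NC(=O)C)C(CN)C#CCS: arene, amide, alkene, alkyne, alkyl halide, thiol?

arene

thiol: present (CH2SH — –SH on an sp³ carbon → thiol).
alkyne: present (C≡C — C≡C triple bond → alkyne).
amide: present (CH(CONH2) — pendant –CONH2: carbonyl C bonded to C and N → amide).
alkyl halide: present (FCH2 — halogen on an sp³ carbon → alkyl halide).
alkene: present (CH=CH — C=C double bond → alkene).
arene: no segment matches this pattern.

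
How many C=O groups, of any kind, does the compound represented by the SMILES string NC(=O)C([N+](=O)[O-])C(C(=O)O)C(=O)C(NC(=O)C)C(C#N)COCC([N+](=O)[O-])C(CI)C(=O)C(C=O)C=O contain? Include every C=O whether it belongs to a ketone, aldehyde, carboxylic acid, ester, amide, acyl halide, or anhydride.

7

H2NCO: amide, 1 C=O (running total 1).
CH(COOH): carboxylic acid, 1 C=O (running total 2).
CO: ketone, 1 C=O (running total 3).
CH(NHCOCH3): amide, 1 C=O (running total 4).
CO: ketone, 1 C=O (running total 5).
CH(CHO): aldehyde, 1 C=O (running total 6).
CHO: aldehyde, 1 C=O (running total 7).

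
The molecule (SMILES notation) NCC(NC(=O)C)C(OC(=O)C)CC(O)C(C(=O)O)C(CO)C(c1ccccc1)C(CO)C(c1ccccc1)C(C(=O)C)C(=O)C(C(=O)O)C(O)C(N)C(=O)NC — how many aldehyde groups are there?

0

Working along the chain:
  H2NCH2: –NH2 on an sp³ carbon with no adjacent C=O → amine.
  CH(NHCOCH3): pendant –NHC(=O)CH3: N bonded to a carbonyl → amide (not amine).
  CH(OCOCH3): pendant –OC(=O)CH3: an acyloxy group → ester.
  CH(OH): –OH on an sp³ carbon → alcohol (secondary).
  CH(COOH): pendant –COOH: carbonyl C bonded to C and –OH → carboxylic acid.
  CH(CH2OH): pendant –CH2OH on an sp³ backbone C → alcohol.
  CH(C6H5): pendant –C6H5: benzene ring → arene.
  CH(CH2OH): pendant –CH2OH on an sp³ backbone C → alcohol.
  CH(C6H5): pendant –C6H5: benzene ring → arene.
  CH(COCH3): pendant –COCH3: carbonyl C bonded to two carbons → ketone.
  CO: –C(=O)– with carbon on both sides → ketone.
  CH(COOH): pendant –COOH: carbonyl C bonded to C and –OH → carboxylic acid.
  CH(OH): –OH on an sp³ carbon → alcohol (secondary).
  CH(NH2): –NH2 on an sp³ carbon with no adjacent C=O → amine.
  CONHCH3: –C(=O)NHCH3: carbonyl C bonded to C and to N → amide (the N is not an amine).
No segment is a aldehyde: CH(OCOCH3) is ester, not aldehyde; CH(COOH) is carboxylic acid, not aldehyde; CH(COCH3) is ketone, not aldehyde. → 0.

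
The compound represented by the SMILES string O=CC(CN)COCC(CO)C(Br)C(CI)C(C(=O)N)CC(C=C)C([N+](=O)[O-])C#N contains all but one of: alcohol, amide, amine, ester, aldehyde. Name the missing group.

amine: present (CH(CH2NH2) — pendant –CH2NH2: N on sp³ C, no adjacent C=O → amine).
alcohol: present (CH(CH2OH) — pendant –CH2OH on an sp³ backbone C → alcohol).
aldehyde: present (OHC — terminal –CHO: carbonyl C bonded to H and C → aldehyde).
amide: present (CH(CONH2) — pendant –CONH2: carbonyl C bonded to C and N → amide).
ester: no segment matches this pattern.

ester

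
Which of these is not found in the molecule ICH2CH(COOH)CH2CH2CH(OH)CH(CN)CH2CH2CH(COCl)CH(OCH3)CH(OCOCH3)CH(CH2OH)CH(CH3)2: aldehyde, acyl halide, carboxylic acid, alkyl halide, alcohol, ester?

aldehyde

carboxylic acid: present (CH(COOH) — pendant –COOH: carbonyl C bonded to C and –OH → carboxylic acid).
alkyl halide: present (ICH2 — halogen on an sp³ carbon → alkyl halide).
alcohol: present (CH(OH) — –OH on an sp³ carbon → alcohol (secondary)).
ester: present (CH(OCOCH3) — pendant –OC(=O)CH3: an acyloxy group → ester).
acyl halide: present (CH(COCl) — pendant –C(=O)X: carbonyl C bonded to C and halogen → acyl halide).
aldehyde: absent. In CH(COOH), the carbonyl carbon bears –OH, not –H, so it is a carboxylic acid.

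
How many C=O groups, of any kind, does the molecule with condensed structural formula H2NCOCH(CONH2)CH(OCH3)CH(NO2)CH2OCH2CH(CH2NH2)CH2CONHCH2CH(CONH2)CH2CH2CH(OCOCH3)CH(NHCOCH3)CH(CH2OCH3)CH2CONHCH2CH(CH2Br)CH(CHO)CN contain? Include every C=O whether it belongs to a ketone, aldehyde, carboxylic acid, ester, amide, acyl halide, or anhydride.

8

H2NCO: amide, 1 C=O (running total 1).
CH(CONH2): amide, 1 C=O (running total 2).
CH2CONHCH2: amide, 1 C=O (running total 3).
CH(CONH2): amide, 1 C=O (running total 4).
CH(OCOCH3): ester, 1 C=O (running total 5).
CH(NHCOCH3): amide, 1 C=O (running total 6).
CH2CONHCH2: amide, 1 C=O (running total 7).
CH(CHO): aldehyde, 1 C=O (running total 8).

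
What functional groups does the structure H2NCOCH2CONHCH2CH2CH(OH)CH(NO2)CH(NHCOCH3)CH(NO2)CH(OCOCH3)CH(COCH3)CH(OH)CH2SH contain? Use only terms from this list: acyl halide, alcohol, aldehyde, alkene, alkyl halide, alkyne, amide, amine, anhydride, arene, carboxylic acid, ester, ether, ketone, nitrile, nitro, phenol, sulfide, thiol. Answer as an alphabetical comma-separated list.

–C(=O)NH2: carbonyl C bonded to C and to N → amide (the N is not a separate amine).
–C(=O)–N– linkage → amide (the N is not an amine).
–OH on an sp³ carbon → alcohol (secondary).
–NO2 on an sp³ carbon → nitro (the N=O is not a carbonyl).
pendant –NHC(=O)CH3: N bonded to a carbonyl → amide (not amine).
–NO2 on an sp³ carbon → nitro (the N=O is not a carbonyl).
pendant –OC(=O)CH3: an acyloxy group → ester.
pendant –COCH3: carbonyl C bonded to two carbons → ketone.
–OH on an sp³ carbon → alcohol (secondary).
–SH on an sp³ carbon → thiol.

alcohol, amide, ester, ketone, nitro, thiol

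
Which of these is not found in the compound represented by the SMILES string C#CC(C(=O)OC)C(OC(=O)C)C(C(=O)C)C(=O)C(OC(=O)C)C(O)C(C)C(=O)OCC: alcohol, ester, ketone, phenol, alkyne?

ester: present (CH(COOCH3) — pendant –COOCH3: carbonyl C bonded to C and –OCH3 → ester).
alcohol: present (CH(OH) — –OH on an sp³ carbon → alcohol (secondary)).
ketone: present (CH(COCH3) — pendant –COCH3: carbonyl C bonded to two carbons → ketone).
alkyne: present (HC≡C — C≡C triple bond → alkyne).
phenol: absent. In CH(OH), the –OH is on an sp³ carbon, not on an aromatic ring, so it is an alcohol.

phenol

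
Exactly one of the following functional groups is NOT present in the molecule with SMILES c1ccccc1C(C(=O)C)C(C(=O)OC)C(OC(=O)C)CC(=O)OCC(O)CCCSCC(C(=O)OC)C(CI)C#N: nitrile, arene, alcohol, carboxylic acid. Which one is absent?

carboxylic acid

nitrile: present (CN — –C≡N: carbon triple-bonded to nitrogen → nitrile).
alcohol: present (CH(OH) — –OH on an sp³ carbon → alcohol (secondary)).
arene: present (C6H5 — C6H5– phenyl ring → arene).
carboxylic acid: absent. In each of CH(COOCH3), CH(OCOCH3) and CH2COOCH2, the acyl oxygen is bonded to carbon (–O–C), not to H, so this is an ester.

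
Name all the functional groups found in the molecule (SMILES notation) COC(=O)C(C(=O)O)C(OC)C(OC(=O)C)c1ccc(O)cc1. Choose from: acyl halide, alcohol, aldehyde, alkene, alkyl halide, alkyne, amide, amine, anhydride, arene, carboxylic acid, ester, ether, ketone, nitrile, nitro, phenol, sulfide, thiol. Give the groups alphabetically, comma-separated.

Taking each segment in turn:
  CH3OOC: CH3O–C(=O)–: carbonyl C bonded to C and to –OCH3 → ester (not ketone + ether).
  CH(COOH): pendant –COOH: carbonyl C bonded to C and –OH → carboxylic acid.
  CH(OCH3): pendant –OCH3: C–O–C with sp³ C, no adjacent C=O → ether.
  CH(OCOCH3): pendant –OC(=O)CH3: an acyloxy group → ester.
  C6H4OH: –OH attached directly to an aromatic ring → phenol (not alcohol); the ring itself is an arene.

arene, carboxylic acid, ester, ether, phenol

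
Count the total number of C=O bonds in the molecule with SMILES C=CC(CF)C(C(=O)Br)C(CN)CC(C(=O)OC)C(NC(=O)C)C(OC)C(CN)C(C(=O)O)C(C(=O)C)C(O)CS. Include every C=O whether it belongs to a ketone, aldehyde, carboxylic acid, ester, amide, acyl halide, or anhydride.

5

CH(COBr): acyl halide, 1 C=O (running total 1).
CH(COOCH3): ester, 1 C=O (running total 2).
CH(NHCOCH3): amide, 1 C=O (running total 3).
CH(COOH): carboxylic acid, 1 C=O (running total 4).
CH(COCH3): ketone, 1 C=O (running total 5).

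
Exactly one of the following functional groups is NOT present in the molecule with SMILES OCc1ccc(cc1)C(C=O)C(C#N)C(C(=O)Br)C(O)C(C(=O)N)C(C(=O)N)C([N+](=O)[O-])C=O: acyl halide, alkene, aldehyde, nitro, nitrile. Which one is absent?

alkene

aldehyde: present (CH(CHO) — pendant –CHO: carbonyl C bonded to C and H → aldehyde).
nitro: present (CH(NO2) — –NO2 on an sp³ carbon → nitro (the N=O is not a carbonyl)).
acyl halide: present (CH(COBr) — pendant –C(=O)X: carbonyl C bonded to C and halogen → acyl halide).
nitrile: present (CH(CN) — pendant –C≡N: nitrile).
alkene: absent. In C6H4, the C=C units are part of an aromatic ring, which is an arene, not an isolated alkene.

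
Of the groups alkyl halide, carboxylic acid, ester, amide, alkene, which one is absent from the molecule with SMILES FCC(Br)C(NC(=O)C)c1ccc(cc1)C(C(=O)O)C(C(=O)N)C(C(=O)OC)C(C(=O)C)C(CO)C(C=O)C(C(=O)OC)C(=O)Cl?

ester: present (CH(COOCH3) — pendant –COOCH3: carbonyl C bonded to C and –OCH3 → ester).
carboxylic acid: present (CH(COOH) — pendant –COOH: carbonyl C bonded to C and –OH → carboxylic acid).
amide: present (CH(NHCOCH3) — pendant –NHC(=O)CH3: N bonded to a carbonyl → amide (not amine)).
alkyl halide: present (FCH2 — halogen on an sp³ carbon → alkyl halide).
alkene: absent. In C6H4, the C=C units are part of an aromatic ring, which is an arene, not an isolated alkene.

alkene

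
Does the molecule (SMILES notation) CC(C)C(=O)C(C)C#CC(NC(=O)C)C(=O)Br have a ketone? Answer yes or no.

–C(=O)– with carbon on both sides → ketone.
C≡C triple bond → alkyne.
pendant –NHC(=O)CH3: N bonded to a carbonyl → amide (not amine).
–C(=O)Br: carbonyl C bonded to C and to a halogen → acyl halide (not alkyl halide).
The CO segment supplies the ketone: –C(=O)– with carbon on both sides → ketone.

yes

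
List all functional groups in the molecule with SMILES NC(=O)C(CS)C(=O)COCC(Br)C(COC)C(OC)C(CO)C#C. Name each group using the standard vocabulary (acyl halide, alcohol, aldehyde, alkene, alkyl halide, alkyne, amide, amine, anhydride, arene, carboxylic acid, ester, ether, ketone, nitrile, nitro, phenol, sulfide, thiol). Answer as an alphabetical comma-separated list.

–C(=O)NH2: carbonyl C bonded to C and to N → amide (the N is not a separate amine).
pendant –CH2SH → thiol.
–C(=O)– with carbon on both sides → ketone.
C–O–C with sp³ carbons on both sides and no adjacent C=O → ether.
halogen on an sp³ carbon → alkyl halide.
pendant –CH2OCH3: C–O–C linkage → ether.
pendant –OCH3: C–O–C with sp³ C, no adjacent C=O → ether.
pendant –CH2OH on an sp³ backbone C → alcohol.
C≡C triple bond → alkyne.

alcohol, alkyl halide, alkyne, amide, ether, ketone, thiol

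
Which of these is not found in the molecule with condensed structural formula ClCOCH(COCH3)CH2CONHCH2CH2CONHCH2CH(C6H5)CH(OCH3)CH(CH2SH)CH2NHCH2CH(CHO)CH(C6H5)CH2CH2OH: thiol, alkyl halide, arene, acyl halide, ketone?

alkyl halide

thiol: present (CH(CH2SH) — pendant –CH2SH → thiol).
acyl halide: present (ClCO — –C(=O)Cl: carbonyl C bonded to C and to a halogen → acyl halide (not alkyl halide)).
ketone: present (CH(COCH3) — pendant –COCH3: carbonyl C bonded to two carbons → ketone).
arene: present (CH(C6H5) — pendant –C6H5: benzene ring → arene).
alkyl halide: absent. In ClCO, the halogen is on a carbonyl carbon, which makes it an acyl halide, not an alkyl halide.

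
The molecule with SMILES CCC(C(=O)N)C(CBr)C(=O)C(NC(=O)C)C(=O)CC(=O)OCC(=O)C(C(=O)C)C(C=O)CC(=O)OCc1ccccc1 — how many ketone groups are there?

4

pendant –CONH2: carbonyl C bonded to C and N → amide.
pendant –CH2X: halogen on sp³ carbon → alkyl halide.
–C(=O)– with carbon on both sides → ketone.
pendant –NHC(=O)CH3: N bonded to a carbonyl → amide (not amine).
–C(=O)– with carbon on both sides → ketone.
–C(=O)–O–C with C on the carbonyl side → ester.
–C(=O)– with carbon on both sides → ketone.
pendant –COCH3: carbonyl C bonded to two carbons → ketone.
pendant –CHO: carbonyl C bonded to C and H → aldehyde.
–C(=O)–O–C with C on the carbonyl side → ester.
–C6H5 phenyl ring → arene.
Ketone appears at: CO, CO, CO, CH(COCH3) → 4.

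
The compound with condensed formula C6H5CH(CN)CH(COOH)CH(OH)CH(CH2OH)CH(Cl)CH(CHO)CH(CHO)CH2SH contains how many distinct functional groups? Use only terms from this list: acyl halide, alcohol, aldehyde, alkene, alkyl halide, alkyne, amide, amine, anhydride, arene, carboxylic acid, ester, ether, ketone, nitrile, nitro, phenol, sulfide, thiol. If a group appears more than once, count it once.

C6H5– phenyl ring → arene.
pendant –C≡N: nitrile.
pendant –COOH: carbonyl C bonded to C and –OH → carboxylic acid.
–OH on an sp³ carbon → alcohol (secondary).
pendant –CH2OH on an sp³ backbone C → alcohol.
halogen on an sp³ carbon → alkyl halide.
pendant –CHO: carbonyl C bonded to C and H → aldehyde.
pendant –CHO: carbonyl C bonded to C and H → aldehyde.
–SH on an sp³ carbon → thiol.
Distinct types present: alcohol, aldehyde, alkyl halide, arene, carboxylic acid, nitrile, thiol.

7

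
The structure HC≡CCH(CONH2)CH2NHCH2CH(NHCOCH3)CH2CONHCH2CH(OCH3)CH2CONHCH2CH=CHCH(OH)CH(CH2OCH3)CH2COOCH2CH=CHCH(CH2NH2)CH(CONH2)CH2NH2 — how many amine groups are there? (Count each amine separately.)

3

C≡C triple bond → alkyne.
pendant –CONH2: carbonyl C bonded to C and N → amide.
C–N–C with sp³ carbons and no adjacent C=O → amine (secondary).
pendant –NHC(=O)CH3: N bonded to a carbonyl → amide (not amine).
–C(=O)–N– linkage → amide (the N is not an amine).
pendant –OCH3: C–O–C with sp³ C, no adjacent C=O → ether.
–C(=O)–N– linkage → amide (the N is not an amine).
C=C double bond → alkene.
–OH on an sp³ carbon → alcohol (secondary).
pendant –CH2OCH3: C–O–C linkage → ether.
–C(=O)–O–C with C on the carbonyl side → ester.
C=C double bond → alkene.
pendant –CH2NH2: N on sp³ C, no adjacent C=O → amine.
pendant –CONH2: carbonyl C bonded to C and N → amide.
–NH2 on an sp³ carbon with no adjacent C=O → amine.
Amine appears at: CH2NHCH2, CH(CH2NH2), CH2NH2 → 3.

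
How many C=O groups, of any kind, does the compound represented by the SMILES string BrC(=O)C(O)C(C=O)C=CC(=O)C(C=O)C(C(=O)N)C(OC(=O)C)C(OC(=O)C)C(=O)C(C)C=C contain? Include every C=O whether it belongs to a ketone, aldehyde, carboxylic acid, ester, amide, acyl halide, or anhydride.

BrCO: acyl halide, 1 C=O (running total 1).
CH(CHO): aldehyde, 1 C=O (running total 2).
CO: ketone, 1 C=O (running total 3).
CH(CHO): aldehyde, 1 C=O (running total 4).
CH(CONH2): amide, 1 C=O (running total 5).
CH(OCOCH3): ester, 1 C=O (running total 6).
CH(OCOCH3): ester, 1 C=O (running total 7).
CO: ketone, 1 C=O (running total 8).

8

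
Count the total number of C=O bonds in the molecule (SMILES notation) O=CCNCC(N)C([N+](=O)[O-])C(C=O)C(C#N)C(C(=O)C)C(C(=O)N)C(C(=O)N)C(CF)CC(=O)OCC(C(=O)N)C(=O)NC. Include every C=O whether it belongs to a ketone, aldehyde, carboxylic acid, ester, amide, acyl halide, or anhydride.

OHC: aldehyde, 1 C=O (running total 1).
CH(CHO): aldehyde, 1 C=O (running total 2).
CH(COCH3): ketone, 1 C=O (running total 3).
CH(CONH2): amide, 1 C=O (running total 4).
CH(CONH2): amide, 1 C=O (running total 5).
CH2COOCH2: ester, 1 C=O (running total 6).
CH(CONH2): amide, 1 C=O (running total 7).
CONHCH3: amide, 1 C=O (running total 8).

8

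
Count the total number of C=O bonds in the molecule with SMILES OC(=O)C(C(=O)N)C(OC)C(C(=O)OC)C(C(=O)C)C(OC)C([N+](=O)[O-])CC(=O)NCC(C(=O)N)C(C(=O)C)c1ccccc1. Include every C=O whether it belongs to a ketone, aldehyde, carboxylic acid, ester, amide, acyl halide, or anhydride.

HOOC: carboxylic acid, 1 C=O (running total 1).
CH(CONH2): amide, 1 C=O (running total 2).
CH(COOCH3): ester, 1 C=O (running total 3).
CH(COCH3): ketone, 1 C=O (running total 4).
CH2CONHCH2: amide, 1 C=O (running total 5).
CH(CONH2): amide, 1 C=O (running total 6).
CH(COCH3): ketone, 1 C=O (running total 7).

7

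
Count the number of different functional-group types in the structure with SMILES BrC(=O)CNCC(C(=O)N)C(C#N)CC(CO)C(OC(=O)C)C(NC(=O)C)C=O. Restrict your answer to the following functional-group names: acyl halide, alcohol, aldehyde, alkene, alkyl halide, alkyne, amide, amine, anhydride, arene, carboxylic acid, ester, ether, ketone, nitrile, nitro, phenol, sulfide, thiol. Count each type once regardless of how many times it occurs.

7

–C(=O)Br: carbonyl C bonded to C and to a halogen → acyl halide (not alkyl halide).
C–N–C with sp³ carbons and no adjacent C=O → amine (secondary).
pendant –CONH2: carbonyl C bonded to C and N → amide.
pendant –C≡N: nitrile.
pendant –CH2OH on an sp³ backbone C → alcohol.
pendant –OC(=O)CH3: an acyloxy group → ester.
pendant –NHC(=O)CH3: N bonded to a carbonyl → amide (not amine).
terminal –CHO: carbonyl C bonded to H and C → aldehyde.
Distinct types present: acyl halide, alcohol, aldehyde, amide, amine, ester, nitrile.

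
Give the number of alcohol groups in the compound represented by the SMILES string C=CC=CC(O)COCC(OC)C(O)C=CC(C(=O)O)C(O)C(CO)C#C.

Taking each segment in turn:
  CH2=CH: C=C double bond → alkene.
  CH=CH: C=C double bond → alkene.
  CH(OH): –OH on an sp³ carbon → alcohol (secondary).
  CH2OCH2: C–O–C with sp³ carbons on both sides and no adjacent C=O → ether.
  CH(OCH3): pendant –OCH3: C–O–C with sp³ C, no adjacent C=O → ether.
  CH(OH): –OH on an sp³ carbon → alcohol (secondary).
  CH=CH: C=C double bond → alkene.
  CH(COOH): pendant –COOH: carbonyl C bonded to C and –OH → carboxylic acid.
  CH(OH): –OH on an sp³ carbon → alcohol (secondary).
  CH(CH2OH): pendant –CH2OH on an sp³ backbone C → alcohol.
  C≡CH: C≡C triple bond → alkyne.
Alcohol appears at: CH(OH), CH(OH), CH(OH), CH(CH2OH) → 4.

4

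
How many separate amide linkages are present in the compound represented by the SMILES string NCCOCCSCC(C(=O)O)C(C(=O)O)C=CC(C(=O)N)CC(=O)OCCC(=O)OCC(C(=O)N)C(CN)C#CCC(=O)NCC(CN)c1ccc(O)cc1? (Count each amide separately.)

3

–NH2 on an sp³ carbon with no adjacent C=O → amine.
C–O–C with sp³ carbons on both sides and no adjacent C=O → ether.
C–S–C linkage → sulfide (thioether).
pendant –COOH: carbonyl C bonded to C and –OH → carboxylic acid.
pendant –COOH: carbonyl C bonded to C and –OH → carboxylic acid.
C=C double bond → alkene.
pendant –CONH2: carbonyl C bonded to C and N → amide.
–C(=O)–O–C with C on the carbonyl side → ester.
–C(=O)–O–C with C on the carbonyl side → ester.
pendant –CONH2: carbonyl C bonded to C and N → amide.
pendant –CH2NH2: N on sp³ C, no adjacent C=O → amine.
C≡C triple bond → alkyne.
–C(=O)–N– linkage → amide (the N is not an amine).
pendant –CH2NH2: N on sp³ C, no adjacent C=O → amine.
–OH attached directly to an aromatic ring → phenol (not alcohol); the ring itself is an arene.
Amide appears at: CH(CONH2), CH(CONH2), CH2CONHCH2 → 3.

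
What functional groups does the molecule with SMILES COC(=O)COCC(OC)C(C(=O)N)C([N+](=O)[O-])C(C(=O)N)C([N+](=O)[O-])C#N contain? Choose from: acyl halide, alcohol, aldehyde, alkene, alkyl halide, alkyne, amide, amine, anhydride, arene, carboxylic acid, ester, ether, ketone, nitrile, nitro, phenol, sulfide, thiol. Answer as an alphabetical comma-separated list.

amide, ester, ether, nitrile, nitro

CH3O–C(=O)–: carbonyl C bonded to C and to –OCH3 → ester (not ketone + ether).
C–O–C with sp³ carbons on both sides and no adjacent C=O → ether.
pendant –OCH3: C–O–C with sp³ C, no adjacent C=O → ether.
pendant –CONH2: carbonyl C bonded to C and N → amide.
–NO2 on an sp³ carbon → nitro (the N=O is not a carbonyl).
pendant –CONH2: carbonyl C bonded to C and N → amide.
–NO2 on an sp³ carbon → nitro (the N=O is not a carbonyl).
–C≡N: carbon triple-bonded to nitrogen → nitrile.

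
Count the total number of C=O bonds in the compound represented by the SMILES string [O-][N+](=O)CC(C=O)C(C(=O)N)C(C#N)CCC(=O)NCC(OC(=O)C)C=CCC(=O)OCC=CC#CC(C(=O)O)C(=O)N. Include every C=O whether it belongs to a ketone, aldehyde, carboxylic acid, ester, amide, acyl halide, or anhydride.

7

CH(CHO): aldehyde, 1 C=O (running total 1).
CH(CONH2): amide, 1 C=O (running total 2).
CH2CONHCH2: amide, 1 C=O (running total 3).
CH(OCOCH3): ester, 1 C=O (running total 4).
CH2COOCH2: ester, 1 C=O (running total 5).
CH(COOH): carboxylic acid, 1 C=O (running total 6).
CONH2: amide, 1 C=O (running total 7).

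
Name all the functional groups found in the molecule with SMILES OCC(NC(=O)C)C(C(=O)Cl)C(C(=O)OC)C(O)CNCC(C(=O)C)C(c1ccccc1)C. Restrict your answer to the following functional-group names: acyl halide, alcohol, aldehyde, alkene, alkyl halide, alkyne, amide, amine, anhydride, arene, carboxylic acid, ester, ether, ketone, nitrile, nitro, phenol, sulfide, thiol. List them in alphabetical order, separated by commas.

Working along the chain:
  HOCH2: HO– on an sp³ carbon → alcohol.
  CH(NHCOCH3): pendant –NHC(=O)CH3: N bonded to a carbonyl → amide (not amine).
  CH(COCl): pendant –C(=O)X: carbonyl C bonded to C and halogen → acyl halide.
  CH(COOCH3): pendant –COOCH3: carbonyl C bonded to C and –OCH3 → ester.
  CH(OH): –OH on an sp³ carbon → alcohol (secondary).
  CH2NHCH2: C–N–C with sp³ carbons and no adjacent C=O → amine (secondary).
  CH(COCH3): pendant –COCH3: carbonyl C bonded to two carbons → ketone.
  CH(C6H5): pendant –C6H5: benzene ring → arene.

acyl halide, alcohol, amide, amine, arene, ester, ketone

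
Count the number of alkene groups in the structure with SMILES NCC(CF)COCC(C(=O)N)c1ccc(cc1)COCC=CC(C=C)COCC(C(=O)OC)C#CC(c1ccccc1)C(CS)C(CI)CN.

Taking each segment in turn:
  H2NCH2: –NH2 on an sp³ carbon with no adjacent C=O → amine.
  CH(CH2F): pendant –CH2X: halogen on sp³ carbon → alkyl halide.
  CH2OCH2: C–O–C with sp³ carbons on both sides and no adjacent C=O → ether.
  CH(CONH2): pendant –CONH2: carbonyl C bonded to C and N → amide.
  C6H4: para-disubstituted benzene ring → arene.
  CH2OCH2: C–O–C with sp³ carbons on both sides and no adjacent C=O → ether.
  CH=CH: C=C double bond → alkene.
  CH(CH=CH2): pendant –CH=CH2: C=C double bond → alkene.
  CH2OCH2: C–O–C with sp³ carbons on both sides and no adjacent C=O → ether.
  CH(COOCH3): pendant –COOCH3: carbonyl C bonded to C and –OCH3 → ester.
  C≡C: C≡C triple bond → alkyne.
  CH(C6H5): pendant –C6H5: benzene ring → arene.
  CH(CH2SH): pendant –CH2SH → thiol.
  CH(CH2I): pendant –CH2X: halogen on sp³ carbon → alkyl halide.
  CH2NH2: –NH2 on an sp³ carbon with no adjacent C=O → amine.
Alkene appears at: CH=CH, CH(CH=CH2) → 2.

2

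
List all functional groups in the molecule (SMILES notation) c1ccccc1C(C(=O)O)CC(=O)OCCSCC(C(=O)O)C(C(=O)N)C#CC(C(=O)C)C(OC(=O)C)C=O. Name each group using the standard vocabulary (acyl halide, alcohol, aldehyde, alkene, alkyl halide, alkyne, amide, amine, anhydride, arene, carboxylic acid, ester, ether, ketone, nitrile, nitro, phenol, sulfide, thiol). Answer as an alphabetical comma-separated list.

aldehyde, alkyne, amide, arene, carboxylic acid, ester, ketone, sulfide

Working along the chain:
  C6H5: C6H5– phenyl ring → arene.
  CH(COOH): pendant –COOH: carbonyl C bonded to C and –OH → carboxylic acid.
  CH2COOCH2: –C(=O)–O–C with C on the carbonyl side → ester.
  CH2SCH2: C–S–C linkage → sulfide (thioether).
  CH(COOH): pendant –COOH: carbonyl C bonded to C and –OH → carboxylic acid.
  CH(CONH2): pendant –CONH2: carbonyl C bonded to C and N → amide.
  C≡C: C≡C triple bond → alkyne.
  CH(COCH3): pendant –COCH3: carbonyl C bonded to two carbons → ketone.
  CH(OCOCH3): pendant –OC(=O)CH3: an acyloxy group → ester.
  CHO: terminal –CHO: carbonyl C bonded to H and C → aldehyde.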